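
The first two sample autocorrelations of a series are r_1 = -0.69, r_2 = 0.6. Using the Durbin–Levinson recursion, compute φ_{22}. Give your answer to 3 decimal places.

φ_{22} = (r_2 − r_1²) / (1 − r_1²)
r_1² = (-0.69)² = 0.4761
Numerator = 0.6 − 0.4761 = 0.1239; denominator = 1 − 0.4761 = 0.5239
φ_{22} = 0.1239 / 0.5239 = 0.236

0.236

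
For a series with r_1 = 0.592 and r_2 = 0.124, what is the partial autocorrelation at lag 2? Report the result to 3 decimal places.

φ_{22} = (r_2 − r_1²) / (1 − r_1²)
r_1² = (0.592)² = 0.350464
Numerator = 0.124 − 0.3505 = -0.2265; denominator = 1 − 0.3505 = 0.6495
φ_{22} = -0.2265 / 0.6495 = -0.349

-0.349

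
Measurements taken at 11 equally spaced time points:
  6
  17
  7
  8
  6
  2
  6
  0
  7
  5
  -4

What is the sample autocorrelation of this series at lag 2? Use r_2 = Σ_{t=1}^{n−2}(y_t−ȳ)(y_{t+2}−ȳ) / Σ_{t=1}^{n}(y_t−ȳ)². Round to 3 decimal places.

Mean ȳ = (6 + 17 + 7 + 8 + 6 + 2 + 6 + 0 + 7 + 5 − 4)/11 = 5.4545
Numerator Σ_{t=1}^{9}(y_t−ȳ)(y_{t+2}−ȳ) = 30.1322
Denominator Σ(y_t−ȳ)² = 276.7273
r_2 = 30.1322 / 276.7273 = 0.109

0.109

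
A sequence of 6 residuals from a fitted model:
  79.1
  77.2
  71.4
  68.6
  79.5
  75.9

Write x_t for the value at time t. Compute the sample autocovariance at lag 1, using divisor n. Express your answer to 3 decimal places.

0.041

Mean x̄ = (79.1 + 77.2 + 71.4 + 68.6 + 79.5 + 75.9)/6 = 75.2833
Σ_{t=1}^{5}(x_t−x̄)(x_{t+1}−x̄) = 0.2447
γ_1 = 0.2447 / 6 = 0.041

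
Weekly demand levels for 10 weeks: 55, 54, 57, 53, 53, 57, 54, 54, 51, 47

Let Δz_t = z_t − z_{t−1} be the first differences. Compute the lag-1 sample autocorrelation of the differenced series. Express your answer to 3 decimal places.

-0.268

First differences Δz: -1, 3, -4, 0, 4, -3, 0, -3, -4
Mean of differences = -0.8889
Numerator Σ(Δz_t−Δz̄)(Δz_{t+1}−Δz̄) = -18.4568
Denominator Σ(Δz_t−Δz̄)² = 68.8889
r_1(Δz) = -18.4568 / 68.8889 = -0.268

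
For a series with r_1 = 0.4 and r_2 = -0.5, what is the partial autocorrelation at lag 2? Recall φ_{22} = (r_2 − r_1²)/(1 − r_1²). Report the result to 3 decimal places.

φ_{22} = (r_2 − r_1²) / (1 − r_1²)
r_1² = (0.4)² = 0.16
Numerator = -0.5 − 0.1600 = -0.6600; denominator = 1 − 0.1600 = 0.8400
φ_{22} = -0.6600 / 0.8400 = -0.786

-0.786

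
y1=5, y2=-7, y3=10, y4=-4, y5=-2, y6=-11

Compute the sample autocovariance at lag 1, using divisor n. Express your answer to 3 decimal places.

-20.292

Mean ȳ = (5 − 7 + 10 − 4 − 2 − 11)/6 = -1.5000
Σ_{t=1}^{5}(y_t−ȳ)(y_{t+1}−ȳ) = -121.7500
γ_1 = -121.7500 / 6 = -20.292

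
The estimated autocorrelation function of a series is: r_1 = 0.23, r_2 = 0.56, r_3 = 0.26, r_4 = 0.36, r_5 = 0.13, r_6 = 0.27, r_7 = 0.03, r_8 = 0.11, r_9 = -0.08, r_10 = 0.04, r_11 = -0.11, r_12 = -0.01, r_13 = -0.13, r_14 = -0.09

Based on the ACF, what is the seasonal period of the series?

2

The largest autocorrelation is r_2 = 0.56, with weaker echoes at lags 4 (0.36) and 6 (0.27); the remaining lags stay at or below 0.26.
The dominant spike at lag 2 indicates a seasonal period of 2.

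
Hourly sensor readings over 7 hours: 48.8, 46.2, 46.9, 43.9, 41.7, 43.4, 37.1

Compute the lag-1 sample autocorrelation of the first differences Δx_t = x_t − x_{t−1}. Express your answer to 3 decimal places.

-0.515

First differences Δx: -2.6, 0.7, -3.0, -2.2, 1.7, -6.3
Mean of differences = -1.9500
Numerator Σ(Δx_t−Δx̄)(Δx_{t+1}−Δx̄) = -21.0325
Denominator Σ(Δx_t−Δx̄)² = 40.8550
r_1(Δx) = -21.0325 / 40.8550 = -0.515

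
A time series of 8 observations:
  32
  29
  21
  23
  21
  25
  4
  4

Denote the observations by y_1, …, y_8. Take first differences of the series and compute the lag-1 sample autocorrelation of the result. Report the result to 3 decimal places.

-0.479

First differences Δy: -3, -8, 2, -2, 4, -21, 0
Mean of differences = -4.0000
Numerator Σ(Δy_t−Δȳ)(Δy_{t+1}−Δȳ) = -204.0000
Denominator Σ(Δy_t−Δȳ)² = 426.0000
r_1(Δy) = -204.0000 / 426.0000 = -0.479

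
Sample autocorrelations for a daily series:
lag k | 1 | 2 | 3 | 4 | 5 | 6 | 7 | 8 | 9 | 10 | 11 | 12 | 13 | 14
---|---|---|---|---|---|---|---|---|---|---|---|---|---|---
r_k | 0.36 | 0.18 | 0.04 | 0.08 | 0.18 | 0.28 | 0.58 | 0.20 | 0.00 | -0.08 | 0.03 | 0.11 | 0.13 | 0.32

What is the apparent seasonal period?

7

The largest autocorrelation is r_7 = 0.58; the remaining lags stay at or below 0.36. The elevated value at lag 1 (0.36), dropping to 0.18 at lag 2, reflects decaying short-term dependence rather than seasonality.
The dominant spike at lag 7 indicates a seasonal period of 7.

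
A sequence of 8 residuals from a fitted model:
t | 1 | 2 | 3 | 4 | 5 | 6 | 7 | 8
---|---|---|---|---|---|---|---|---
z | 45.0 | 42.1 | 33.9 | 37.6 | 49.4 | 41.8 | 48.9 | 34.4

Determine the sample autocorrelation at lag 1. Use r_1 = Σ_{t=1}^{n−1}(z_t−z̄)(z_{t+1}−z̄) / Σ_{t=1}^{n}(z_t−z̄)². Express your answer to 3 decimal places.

-0.206

Mean z̄ = (45.0 + 42.1 + 33.9 + 37.6 + 49.4 + 41.8 + 48.9 + 34.4)/8 = 41.6375
Deviations from mean: 3.3625, 0.4625, -7.7375, -4.0375, 7.7625, 0.1625, 7.2625, -7.2375
Σ(z_t−z̄)(z_{t+1}−z̄) = (1.5552) + (-3.5786) + (31.2402) + (-31.3411) + (1.2614) + (1.1802) + (-52.5623) = -52.2452
Denominator Σ(z_t−z̄)² = 253.0988
r_1 = -52.2452 / 253.0988 = -0.206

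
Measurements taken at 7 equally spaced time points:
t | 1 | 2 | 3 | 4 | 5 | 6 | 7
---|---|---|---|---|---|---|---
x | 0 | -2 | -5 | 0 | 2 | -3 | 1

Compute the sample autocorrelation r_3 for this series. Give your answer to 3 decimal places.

Mean x̄ = (0 − 2 − 5 + 0 + 2 − 3 + 1)/7 = -1.0000
Deviations from mean: 1.0000, -1.0000, -4.0000, 1.0000, 3.0000, -2.0000, 2.0000
Numerator Σ_{t=1}^{4}(x_t−x̄)(x_{t+3}−x̄) = 8.0000
Denominator Σ(x_t−x̄)² = 36.0000
r_3 = 8.0000 / 36.0000 = 0.222

0.222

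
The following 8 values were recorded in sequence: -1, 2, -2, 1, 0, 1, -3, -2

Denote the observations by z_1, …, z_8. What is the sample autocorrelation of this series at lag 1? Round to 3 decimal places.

Mean z̄ = (-1 + 2 − 2 + 1 + 0 + 1 − 3 − 2)/8 = -0.5000
Deviations from mean: -0.5000, 2.5000, -1.5000, 1.5000, 0.5000, 1.5000, -2.5000, -1.5000
Numerator Σ_{t=1}^{7}(z_t−z̄)(z_{t+1}−z̄) = -5.7500
Denominator Σ(z_t−z̄)² = 22.0000
r_1 = -5.7500 / 22.0000 = -0.261

-0.261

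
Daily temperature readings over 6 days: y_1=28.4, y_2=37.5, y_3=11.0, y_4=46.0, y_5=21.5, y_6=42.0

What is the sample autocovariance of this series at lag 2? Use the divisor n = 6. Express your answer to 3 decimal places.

84.137

Mean ȳ = (28.4 + 37.5 + 11.0 + 46.0 + 21.5 + 42.0)/6 = 31.0667
Deviations: -2.6667, 6.4333, -20.0667, 14.9333, -9.5667, 10.9333
Σ_{t=1}^{4}(y_t−ȳ)(y_{t+2}−ȳ) = 504.8244
γ_2 = 504.8244 / 6 = 84.137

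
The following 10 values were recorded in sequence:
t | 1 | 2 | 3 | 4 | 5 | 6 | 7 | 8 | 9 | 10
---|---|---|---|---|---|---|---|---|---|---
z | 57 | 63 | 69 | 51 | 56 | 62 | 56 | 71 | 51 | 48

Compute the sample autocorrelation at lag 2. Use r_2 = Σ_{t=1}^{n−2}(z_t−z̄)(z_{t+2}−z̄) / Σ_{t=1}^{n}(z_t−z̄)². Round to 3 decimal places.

-0.304

Mean z̄ = (57 + 63 + 69 + 51 + 56 + 62 + 56 + 71 + 51 + 48)/10 = 58.4000
Numerator Σ_{t=1}^{8}(z_t−z̄)(z_{t+2}−z̄) = -163.1200
Denominator Σ(z_t−z̄)² = 536.4000
r_2 = -163.1200 / 536.4000 = -0.304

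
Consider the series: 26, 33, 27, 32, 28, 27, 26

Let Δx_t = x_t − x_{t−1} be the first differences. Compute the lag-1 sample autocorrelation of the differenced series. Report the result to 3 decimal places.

First differences Δx: 7, -6, 5, -4, -1, -1
Mean of differences = 0.0000
Numerator Σ(Δx_t−Δx̄)(Δx_{t+1}−Δx̄) = -87.0000
Denominator Σ(Δx_t−Δx̄)² = 128.0000
r_1(Δx) = -87.0000 / 128.0000 = -0.680

-0.680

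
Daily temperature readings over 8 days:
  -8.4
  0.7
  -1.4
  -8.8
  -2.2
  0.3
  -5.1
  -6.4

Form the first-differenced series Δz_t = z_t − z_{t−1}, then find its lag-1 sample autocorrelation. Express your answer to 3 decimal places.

First differences Δz: 9.1, -2.1, -7.4, 6.6, 2.5, -5.4, -1.3
Mean of differences = 0.2857
Numerator Σ(Δz_t−Δz̄)(Δz_{t+1}−Δz̄) = -40.8145
Denominator Σ(Δz_t−Δz̄)² = 222.0686
r_1(Δz) = -40.8145 / 222.0686 = -0.184

-0.184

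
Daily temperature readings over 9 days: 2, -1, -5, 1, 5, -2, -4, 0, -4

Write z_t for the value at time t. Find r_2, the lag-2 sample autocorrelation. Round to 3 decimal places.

Mean z̄ = (2 − 1 − 5 + 1 + 5 − 2 − 4 + 0 − 4)/9 = -0.8889
Numerator Σ_{t=1}^{7}(z_t−z̄)(z_{t+2}−z̄) = -48.0247
Denominator Σ(z_t−z̄)² = 84.8889
r_2 = -48.0247 / 84.8889 = -0.566

-0.566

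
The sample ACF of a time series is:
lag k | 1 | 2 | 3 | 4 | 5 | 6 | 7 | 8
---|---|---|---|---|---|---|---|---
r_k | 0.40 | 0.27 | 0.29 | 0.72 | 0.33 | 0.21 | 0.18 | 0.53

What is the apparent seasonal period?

4

The largest autocorrelation is r_4 = 0.72, with a weaker echo at lag 8 (0.53); the remaining lags stay at or below 0.40. The elevated value at lag 1 (0.40), dropping to 0.27 at lag 2, reflects decaying short-term dependence rather than seasonality.
The dominant spike at lag 4 indicates a seasonal period of 4.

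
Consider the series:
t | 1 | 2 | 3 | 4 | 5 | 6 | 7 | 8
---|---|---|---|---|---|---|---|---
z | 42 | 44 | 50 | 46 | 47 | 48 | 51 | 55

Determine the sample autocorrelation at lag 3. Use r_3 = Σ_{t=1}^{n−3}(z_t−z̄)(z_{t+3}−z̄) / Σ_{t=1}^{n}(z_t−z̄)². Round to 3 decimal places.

0.022

Mean z̄ = (42 + 44 + 50 + 46 + 47 + 48 + 51 + 55)/8 = 47.8750
Deviations from mean: -5.8750, -3.8750, 2.1250, -1.8750, -0.8750, 0.1250, 3.1250, 7.1250
Numerator Σ_{t=1}^{5}(z_t−z̄)(z_{t+3}−z̄) = 2.5781
Denominator Σ(z_t−z̄)² = 118.8750
r_3 = 2.5781 / 118.8750 = 0.022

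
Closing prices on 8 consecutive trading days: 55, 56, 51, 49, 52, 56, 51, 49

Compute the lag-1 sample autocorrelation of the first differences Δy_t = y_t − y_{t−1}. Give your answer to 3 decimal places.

-0.051

First differences Δy: 1, -5, -2, 3, 4, -5, -2
Mean of differences = -0.8571
Numerator Σ(Δy_t−Δȳ)(Δy_{t+1}−Δȳ) = -4.0204
Denominator Σ(Δy_t−Δȳ)² = 78.8571
r_1(Δy) = -4.0204 / 78.8571 = -0.051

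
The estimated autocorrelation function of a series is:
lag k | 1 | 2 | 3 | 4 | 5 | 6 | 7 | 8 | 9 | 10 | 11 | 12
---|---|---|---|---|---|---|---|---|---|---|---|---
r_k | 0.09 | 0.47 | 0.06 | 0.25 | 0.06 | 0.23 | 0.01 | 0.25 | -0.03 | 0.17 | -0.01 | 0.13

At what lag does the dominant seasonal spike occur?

2

The largest autocorrelation is r_2 = 0.47, with weaker echoes at lags 4 (0.25), 6 (0.23), 8 (0.25) and 10 (0.17); the remaining lags stay at or below 0.13.
The dominant spike at lag 2 indicates a seasonal period of 2.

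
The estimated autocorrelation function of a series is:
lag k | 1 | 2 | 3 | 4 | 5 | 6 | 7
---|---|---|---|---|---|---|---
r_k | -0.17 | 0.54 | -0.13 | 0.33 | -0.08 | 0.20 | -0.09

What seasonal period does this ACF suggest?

2

The largest autocorrelation is r_2 = 0.54, with weaker echoes at lags 4 (0.33) and 6 (0.20); the remaining lags stay at or below -0.08.
The dominant spike at lag 2 indicates a seasonal period of 2.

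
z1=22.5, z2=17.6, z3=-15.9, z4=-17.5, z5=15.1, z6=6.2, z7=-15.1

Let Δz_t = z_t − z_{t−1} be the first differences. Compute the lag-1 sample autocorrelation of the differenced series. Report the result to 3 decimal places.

-0.018

First differences Δz: -4.9, -33.5, -1.6, 32.6, -8.9, -21.3
Mean of differences = -6.2667
Numerator Σ(Δz_t−Δz̄)(Δz_{t+1}−Δz̄) = -45.6911
Denominator Σ(Δz_t−Δz̄)² = 2508.8533
r_1(Δz) = -45.6911 / 2508.8533 = -0.018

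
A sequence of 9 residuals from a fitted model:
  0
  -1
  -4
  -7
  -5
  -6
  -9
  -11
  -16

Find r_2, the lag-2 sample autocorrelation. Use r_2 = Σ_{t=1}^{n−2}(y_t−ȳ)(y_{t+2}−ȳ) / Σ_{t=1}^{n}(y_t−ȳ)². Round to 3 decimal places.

Mean ȳ = (0 − 1 − 4 − 7 − 5 − 6 − 9 − 11 − 16)/9 = -6.5556
Σ(y_t−ȳ)(y_{t+2}−ȳ) = (16.7531) + (-2.4691) + (3.9753) + (-0.2469) + (-3.8025) + (-2.4691) + (23.0864) = 34.8272
Denominator Σ(y_t−ȳ)² = 198.2222
r_2 = 34.8272 / 198.2222 = 0.176

0.176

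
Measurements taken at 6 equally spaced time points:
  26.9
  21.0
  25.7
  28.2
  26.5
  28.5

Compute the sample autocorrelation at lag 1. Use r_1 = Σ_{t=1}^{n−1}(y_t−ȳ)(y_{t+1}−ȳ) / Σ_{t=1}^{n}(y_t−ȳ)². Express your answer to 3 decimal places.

-0.026

Mean ȳ = (26.9 + 21.0 + 25.7 + 28.2 + 26.5 + 28.5)/6 = 26.1333
Σ(y_t−ȳ)(y_{t+1}−ȳ) = (-3.9356) + (2.2244) + (-0.8956) + (0.7578) + (0.8678) = -0.9811
Denominator Σ(y_t−ȳ)² = 37.1333
r_1 = -0.9811 / 37.1333 = -0.026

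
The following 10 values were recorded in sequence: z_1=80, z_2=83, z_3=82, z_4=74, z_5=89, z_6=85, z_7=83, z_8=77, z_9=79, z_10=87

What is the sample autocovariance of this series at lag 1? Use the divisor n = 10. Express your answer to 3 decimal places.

Mean z̄ = (80 + 83 + 82 + 74 + 89 + 85 + 83 + 77 + 79 + 87)/10 = 81.9000
Σ_{t=1}^{9}(z_t−z̄)(z_{t+1}−z̄) = -39.4100
γ_1 = -39.4100 / 10 = -3.941

-3.941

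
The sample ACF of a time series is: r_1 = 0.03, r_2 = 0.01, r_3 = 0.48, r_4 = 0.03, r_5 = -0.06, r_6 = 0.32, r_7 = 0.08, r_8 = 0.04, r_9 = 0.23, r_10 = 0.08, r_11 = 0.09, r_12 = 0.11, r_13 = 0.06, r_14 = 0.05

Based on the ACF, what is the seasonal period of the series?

3

The largest autocorrelation is r_3 = 0.48, with weaker echoes at lags 6 (0.32) and 9 (0.23); the remaining lags stay at or below 0.11.
The dominant spike at lag 3 indicates a seasonal period of 3.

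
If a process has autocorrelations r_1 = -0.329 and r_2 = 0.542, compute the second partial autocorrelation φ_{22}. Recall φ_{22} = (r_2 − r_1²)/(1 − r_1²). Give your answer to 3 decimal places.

φ_{22} = (r_2 − r_1²) / (1 − r_1²)
r_1² = (-0.329)² = 0.108241
Numerator = 0.542 − 0.1082 = 0.4338; denominator = 1 − 0.1082 = 0.8918
φ_{22} = 0.4338 / 0.8918 = 0.486

0.486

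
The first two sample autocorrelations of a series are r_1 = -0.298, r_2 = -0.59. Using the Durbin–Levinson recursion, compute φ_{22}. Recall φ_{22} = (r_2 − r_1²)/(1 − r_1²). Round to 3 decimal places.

φ_{22} = (r_2 − r_1²) / (1 − r_1²)
r_1² = (-0.298)² = 0.088804
Numerator = -0.59 − 0.0888 = -0.6788; denominator = 1 − 0.0888 = 0.9112
φ_{22} = -0.6788 / 0.9112 = -0.745

-0.745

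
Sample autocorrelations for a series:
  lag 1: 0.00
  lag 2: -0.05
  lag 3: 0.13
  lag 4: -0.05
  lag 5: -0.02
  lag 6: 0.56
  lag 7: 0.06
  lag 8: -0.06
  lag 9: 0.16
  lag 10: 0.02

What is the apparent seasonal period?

6

The largest autocorrelation is r_6 = 0.56; the remaining lags stay at or below 0.16.
The dominant spike at lag 6 indicates a seasonal period of 6.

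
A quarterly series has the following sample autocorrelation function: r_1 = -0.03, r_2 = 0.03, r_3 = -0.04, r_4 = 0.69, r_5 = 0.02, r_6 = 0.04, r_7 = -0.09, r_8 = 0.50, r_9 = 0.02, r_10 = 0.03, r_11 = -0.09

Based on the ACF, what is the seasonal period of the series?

4

The largest autocorrelation is r_4 = 0.69, with a weaker echo at lag 8 (0.50); the remaining lags stay at or below 0.04.
The dominant spike at lag 4 indicates a seasonal period of 4.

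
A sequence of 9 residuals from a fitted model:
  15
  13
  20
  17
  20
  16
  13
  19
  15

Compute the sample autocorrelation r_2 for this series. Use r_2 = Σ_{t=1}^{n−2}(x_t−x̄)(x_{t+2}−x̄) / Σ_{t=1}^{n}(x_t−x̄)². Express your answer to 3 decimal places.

-0.051

Mean x̄ = (15 + 13 + 20 + 17 + 20 + 16 + 13 + 19 + 15)/9 = 16.4444
Σ(x_t−x̄)(x_{t+2}−x̄) = (-5.1358) + (-1.9136) + (12.6420) + (-0.2469) + (-12.2469) + (-1.1358) + (4.9753) = -3.0617
Denominator Σ(x_t−x̄)² = 60.2222
r_2 = -3.0617 / 60.2222 = -0.051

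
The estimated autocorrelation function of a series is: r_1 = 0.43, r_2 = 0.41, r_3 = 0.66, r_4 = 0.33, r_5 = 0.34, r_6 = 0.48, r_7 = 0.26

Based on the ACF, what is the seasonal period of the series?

The largest autocorrelation is r_3 = 0.66, with a weaker echo at lag 6 (0.48); the remaining lags stay at or below 0.43. The elevated value at lag 1 (0.43), dropping to 0.41 at lag 2, reflects decaying short-term dependence rather than seasonality.
The dominant spike at lag 3 indicates a seasonal period of 3.

3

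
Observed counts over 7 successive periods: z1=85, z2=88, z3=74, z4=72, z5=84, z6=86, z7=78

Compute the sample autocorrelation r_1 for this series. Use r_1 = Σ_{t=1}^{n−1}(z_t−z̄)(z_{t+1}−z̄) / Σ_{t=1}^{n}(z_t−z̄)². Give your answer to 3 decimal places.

0.063

Mean z̄ = (85 + 88 + 74 + 72 + 84 + 86 + 78)/7 = 81.0000
Deviations from mean: 4.0000, 7.0000, -7.0000, -9.0000, 3.0000, 5.0000, -3.0000
Numerator Σ_{t=1}^{6}(z_t−z̄)(z_{t+1}−z̄) = 15.0000
Denominator Σ(z_t−z̄)² = 238.0000
r_1 = 15.0000 / 238.0000 = 0.063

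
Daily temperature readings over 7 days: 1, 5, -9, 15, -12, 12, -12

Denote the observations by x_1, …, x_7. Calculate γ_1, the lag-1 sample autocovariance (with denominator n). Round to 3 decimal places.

-91.857

Mean x̄ = (1 + 5 − 9 + 15 − 12 + 12 − 12)/7 = 0.0000
Deviations: 1.0000, 5.0000, -9.0000, 15.0000, -12.0000, 12.0000, -12.0000
Σ_{t=1}^{6}(x_t−x̄)(x_{t+1}−x̄) = -643.0000
γ_1 = -643.0000 / 7 = -91.857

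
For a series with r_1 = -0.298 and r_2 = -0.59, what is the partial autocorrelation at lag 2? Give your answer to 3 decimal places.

φ_{22} = (r_2 − r_1²) / (1 − r_1²)
r_1² = (-0.298)² = 0.088804
Numerator = -0.59 − 0.0888 = -0.6788; denominator = 1 − 0.0888 = 0.9112
φ_{22} = -0.6788 / 0.9112 = -0.745

-0.745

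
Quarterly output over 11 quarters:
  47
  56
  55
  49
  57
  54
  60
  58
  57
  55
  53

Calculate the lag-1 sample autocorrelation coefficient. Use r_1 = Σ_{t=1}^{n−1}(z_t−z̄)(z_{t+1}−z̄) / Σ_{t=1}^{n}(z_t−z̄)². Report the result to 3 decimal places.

-0.027

Mean z̄ = (47 + 56 + 55 + 49 + 57 + 54 + 60 + 58 + 57 + 55 + 53)/11 = 54.6364
Numerator Σ_{t=1}^{10}(z_t−z̄)(z_{t+1}−z̄) = -3.9504
Denominator Σ(z_t−z̄)² = 146.5455
r_1 = -3.9504 / 146.5455 = -0.027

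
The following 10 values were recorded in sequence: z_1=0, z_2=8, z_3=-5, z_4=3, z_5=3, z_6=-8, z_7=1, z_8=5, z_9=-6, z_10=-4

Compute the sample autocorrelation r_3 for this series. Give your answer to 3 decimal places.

Mean z̄ = (0 + 8 − 5 + 3 + 3 − 8 + 1 + 5 − 6 − 4)/10 = -0.3000
Numerator Σ_{t=1}^{7}(z_t−z̄)(z_{t+3}−z̄) = 125.4300
Denominator Σ(z_t−z̄)² = 248.1000
r_3 = 125.4300 / 248.1000 = 0.506

0.506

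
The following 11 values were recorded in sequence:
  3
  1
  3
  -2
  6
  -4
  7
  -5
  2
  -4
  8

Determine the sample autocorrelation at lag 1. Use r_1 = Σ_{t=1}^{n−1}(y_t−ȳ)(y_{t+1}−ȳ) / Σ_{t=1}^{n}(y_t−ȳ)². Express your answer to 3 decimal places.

-0.735

Mean ȳ = (3 + 1 + 3 − 2 + 6 − 4 + 7 − 5 + 2 − 4 + 8)/11 = 1.3636
Numerator Σ_{t=1}^{10}(y_t−ȳ)(y_{t+1}−ȳ) = -156.3140
Denominator Σ(y_t−ȳ)² = 212.5455
r_1 = -156.3140 / 212.5455 = -0.735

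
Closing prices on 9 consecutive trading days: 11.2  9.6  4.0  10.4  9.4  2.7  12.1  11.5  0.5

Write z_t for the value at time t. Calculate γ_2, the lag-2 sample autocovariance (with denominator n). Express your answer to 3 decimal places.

-7.882

Mean z̄ = (11.2 + 9.6 + 4.0 + 10.4 + 9.4 + 2.7 + 12.1 + 11.5 + 0.5)/9 = 7.9333
Σ_{t=1}^{7}(z_t−z̄)(z_{t+2}−z̄) = -70.9422
γ_2 = -70.9422 / 9 = -7.882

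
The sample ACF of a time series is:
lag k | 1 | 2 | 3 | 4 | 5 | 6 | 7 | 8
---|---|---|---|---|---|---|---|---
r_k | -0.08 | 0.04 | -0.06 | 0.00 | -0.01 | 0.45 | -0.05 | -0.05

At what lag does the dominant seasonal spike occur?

6

The largest autocorrelation is r_6 = 0.45; the remaining lags stay at or below 0.04.
The dominant spike at lag 6 indicates a seasonal period of 6.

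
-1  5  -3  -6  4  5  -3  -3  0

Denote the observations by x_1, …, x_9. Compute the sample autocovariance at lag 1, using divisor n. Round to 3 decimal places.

-1.364

Mean x̄ = (-1 + 5 − 3 − 6 + 4 + 5 − 3 − 3 + 0)/9 = -0.2222
Σ_{t=1}^{8}(x_t−x̄)(x_{t+1}−x̄) = -12.2716
γ_1 = -12.2716 / 9 = -1.364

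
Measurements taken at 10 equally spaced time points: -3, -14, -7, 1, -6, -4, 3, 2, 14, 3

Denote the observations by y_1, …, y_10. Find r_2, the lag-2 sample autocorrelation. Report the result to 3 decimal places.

0.102

Mean ȳ = (-3 − 14 − 7 + 1 − 6 − 4 + 3 + 2 + 14 + 3)/10 = -1.1000
Numerator Σ_{t=1}^{8}(y_t−ȳ)(y_{t+2}−ȳ) = 52.4800
Denominator Σ(y_t−ȳ)² = 512.9000
r_2 = 52.4800 / 512.9000 = 0.102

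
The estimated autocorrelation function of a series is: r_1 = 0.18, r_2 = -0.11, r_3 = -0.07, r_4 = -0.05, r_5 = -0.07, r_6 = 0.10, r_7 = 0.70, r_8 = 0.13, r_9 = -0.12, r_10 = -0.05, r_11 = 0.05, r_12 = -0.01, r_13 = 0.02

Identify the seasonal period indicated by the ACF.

The largest autocorrelation is r_7 = 0.70; the remaining lags stay at or below 0.18.
The dominant spike at lag 7 indicates a seasonal period of 7.

7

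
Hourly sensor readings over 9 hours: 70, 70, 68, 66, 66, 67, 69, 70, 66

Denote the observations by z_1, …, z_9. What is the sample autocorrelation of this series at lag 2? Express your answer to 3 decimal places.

Mean z̄ = (70 + 70 + 68 + 66 + 66 + 67 + 69 + 70 + 66)/9 = 68.0000
Numerator Σ_{t=1}^{7}(z_t−z̄)(z_{t+2}−z̄) = -8.0000
Denominator Σ(z_t−z̄)² = 26.0000
r_2 = -8.0000 / 26.0000 = -0.308

-0.308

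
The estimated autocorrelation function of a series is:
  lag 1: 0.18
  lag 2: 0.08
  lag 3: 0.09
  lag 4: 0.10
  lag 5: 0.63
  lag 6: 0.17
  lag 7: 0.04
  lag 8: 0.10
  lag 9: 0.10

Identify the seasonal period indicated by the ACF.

The largest autocorrelation is r_5 = 0.63; the remaining lags stay at or below 0.18.
The dominant spike at lag 5 indicates a seasonal period of 5.

5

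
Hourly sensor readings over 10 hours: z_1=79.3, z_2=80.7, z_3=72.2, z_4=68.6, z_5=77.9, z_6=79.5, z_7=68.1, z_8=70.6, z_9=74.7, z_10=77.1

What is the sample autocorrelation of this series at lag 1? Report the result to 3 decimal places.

Mean z̄ = (79.3 + 80.7 + 72.2 + 68.6 + 77.9 + 79.5 + 68.1 + 70.6 + 74.7 + 77.1)/10 = 74.8700
Numerator Σ_{t=1}^{9}(z_t−z̄)(z_{t+1}−z̄) = 19.9421
Denominator Σ(z_t−z̄)² = 199.7410
r_1 = 19.9421 / 199.7410 = 0.100

0.100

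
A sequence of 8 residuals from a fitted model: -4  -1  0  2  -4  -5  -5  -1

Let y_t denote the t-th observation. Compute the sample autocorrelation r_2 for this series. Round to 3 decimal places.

Mean ȳ = (-4 − 1 + 0 + 2 − 4 − 5 − 5 − 1)/8 = -2.2500
Numerator Σ_{t=1}^{6}(y_t−ȳ)(y_{t+2}−ȳ) = -12.8750
Denominator Σ(y_t−ȳ)² = 47.5000
r_2 = -12.8750 / 47.5000 = -0.271

-0.271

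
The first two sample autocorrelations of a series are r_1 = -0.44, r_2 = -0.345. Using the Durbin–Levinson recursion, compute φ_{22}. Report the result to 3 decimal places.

φ_{22} = (r_2 − r_1²) / (1 − r_1²)
r_1² = (-0.44)² = 0.1936
Numerator = -0.345 − 0.1936 = -0.5386; denominator = 1 − 0.1936 = 0.8064
φ_{22} = -0.5386 / 0.8064 = -0.668

-0.668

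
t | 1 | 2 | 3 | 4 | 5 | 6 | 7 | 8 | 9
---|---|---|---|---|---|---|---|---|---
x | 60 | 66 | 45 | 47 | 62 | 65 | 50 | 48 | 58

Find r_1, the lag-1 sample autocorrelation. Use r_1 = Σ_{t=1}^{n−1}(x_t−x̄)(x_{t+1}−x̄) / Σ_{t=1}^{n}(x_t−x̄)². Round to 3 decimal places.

0.007

Mean x̄ = (60 + 66 + 45 + 47 + 62 + 65 + 50 + 48 + 58)/9 = 55.6667
Numerator Σ_{t=1}^{8}(x_t−x̄)(x_{t+1}−x̄) = 3.8889
Denominator Σ(x_t−x̄)² = 538.0000
r_1 = 3.8889 / 538.0000 = 0.007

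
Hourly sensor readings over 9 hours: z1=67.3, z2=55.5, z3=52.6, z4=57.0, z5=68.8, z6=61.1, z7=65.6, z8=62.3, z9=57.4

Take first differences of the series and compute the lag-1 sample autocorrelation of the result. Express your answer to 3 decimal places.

First differences Δz: -11.8, -2.9, 4.4, 11.8, -7.7, 4.5, -3.3, -4.9
Mean of differences = -1.2375
Numerator Σ(Δz_t−Δz̄)(Δz_{t+1}−Δz̄) = -43.9264
Denominator Σ(Δz_t−Δz̄)² = 408.4388
r_1(Δz) = -43.9264 / 408.4388 = -0.108

-0.108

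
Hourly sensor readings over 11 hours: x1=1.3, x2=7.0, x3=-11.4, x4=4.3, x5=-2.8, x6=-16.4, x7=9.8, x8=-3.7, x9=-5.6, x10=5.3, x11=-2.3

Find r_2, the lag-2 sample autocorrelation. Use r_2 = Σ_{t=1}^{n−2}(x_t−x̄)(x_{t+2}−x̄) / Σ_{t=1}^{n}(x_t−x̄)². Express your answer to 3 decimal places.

Mean x̄ = (1.3 + 7.0 − 11.4 + 4.3 − 2.8 − 16.4 + 9.8 − 3.7 − 5.6 + 5.3 − 2.3)/11 = -1.3182
Numerator Σ_{t=1}^{9}(x_t−x̄)(x_{t+2}−x̄) = -89.1743
Denominator Σ(x_t−x̄)² = 631.2964
r_2 = -89.1743 / 631.2964 = -0.141

-0.141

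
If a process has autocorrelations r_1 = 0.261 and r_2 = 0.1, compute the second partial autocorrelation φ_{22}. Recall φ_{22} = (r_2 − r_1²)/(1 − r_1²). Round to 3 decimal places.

0.034

φ_{22} = (r_2 − r_1²) / (1 − r_1²)
r_1² = (0.261)² = 0.068121
Numerator = 0.1 − 0.0681 = 0.0319; denominator = 1 − 0.0681 = 0.9319
φ_{22} = 0.0319 / 0.9319 = 0.034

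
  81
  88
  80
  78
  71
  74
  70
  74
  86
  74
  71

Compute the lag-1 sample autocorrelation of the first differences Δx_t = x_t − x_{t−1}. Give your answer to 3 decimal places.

-0.304

First differences Δx: 7, -8, -2, -7, 3, -4, 4, 12, -12, -3
Mean of differences = -1.0000
Numerator Σ(Δx_t−Δx̄)(Δx_{t+1}−Δx̄) = -150.0000
Denominator Σ(Δx_t−Δx̄)² = 494.0000
r_1(Δx) = -150.0000 / 494.0000 = -0.304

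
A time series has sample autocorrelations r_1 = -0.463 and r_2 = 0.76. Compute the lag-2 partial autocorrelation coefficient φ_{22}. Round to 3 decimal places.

φ_{22} = (r_2 − r_1²) / (1 − r_1²)
r_1² = (-0.463)² = 0.214369
Numerator = 0.76 − 0.2144 = 0.5456; denominator = 1 − 0.2144 = 0.7856
φ_{22} = 0.5456 / 0.7856 = 0.695

0.695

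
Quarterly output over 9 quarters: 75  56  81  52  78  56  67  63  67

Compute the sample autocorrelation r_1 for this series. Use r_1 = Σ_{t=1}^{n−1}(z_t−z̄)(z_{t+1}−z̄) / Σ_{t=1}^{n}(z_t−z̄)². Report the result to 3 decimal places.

Mean z̄ = (75 + 56 + 81 + 52 + 78 + 56 + 67 + 63 + 67)/9 = 66.1111
Numerator Σ_{t=1}^{8}(z_t−z̄)(z_{t+1}−z̄) = -753.0123
Denominator Σ(z_t−z̄)² = 856.8889
r_1 = -753.0123 / 856.8889 = -0.879

-0.879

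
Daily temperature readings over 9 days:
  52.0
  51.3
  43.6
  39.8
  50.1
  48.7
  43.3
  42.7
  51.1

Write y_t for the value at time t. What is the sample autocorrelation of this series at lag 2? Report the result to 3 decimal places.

-0.624

Mean ȳ = (52.0 + 51.3 + 43.6 + 39.8 + 50.1 + 48.7 + 43.3 + 42.7 + 51.1)/9 = 46.9556
Numerator Σ_{t=1}^{7}(y_t−ȳ)(y_{t+2}−ȳ) = -105.1162
Denominator Σ(y_t−ȳ)² = 168.3622
r_2 = -105.1162 / 168.3622 = -0.624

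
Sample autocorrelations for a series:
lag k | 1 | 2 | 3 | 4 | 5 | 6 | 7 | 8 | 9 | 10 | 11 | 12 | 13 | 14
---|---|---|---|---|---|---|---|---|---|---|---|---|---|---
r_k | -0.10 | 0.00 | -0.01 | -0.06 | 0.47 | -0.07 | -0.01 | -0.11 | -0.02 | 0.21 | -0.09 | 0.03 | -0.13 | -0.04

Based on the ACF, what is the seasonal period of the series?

5

The largest autocorrelation is r_5 = 0.47, with a weaker echo at lag 10 (0.21); the remaining lags stay at or below 0.03.
The dominant spike at lag 5 indicates a seasonal period of 5.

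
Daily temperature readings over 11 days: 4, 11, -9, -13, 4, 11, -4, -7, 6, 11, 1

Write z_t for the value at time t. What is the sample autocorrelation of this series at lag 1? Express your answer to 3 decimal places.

0.079

Mean z̄ = (4 + 11 − 9 − 13 + 4 + 11 − 4 − 7 + 6 + 11 + 1)/11 = 1.3636
Numerator Σ_{t=1}^{10}(z_t−z̄)(z_{t+1}−z̄) = 57.5041
Denominator Σ(z_t−z̄)² = 726.5455
r_1 = 57.5041 / 726.5455 = 0.079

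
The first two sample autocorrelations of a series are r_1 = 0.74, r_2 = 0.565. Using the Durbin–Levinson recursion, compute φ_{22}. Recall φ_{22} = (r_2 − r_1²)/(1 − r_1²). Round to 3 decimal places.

0.038

φ_{22} = (r_2 − r_1²) / (1 − r_1²)
r_1² = (0.74)² = 0.5476
Numerator = 0.565 − 0.5476 = 0.0174; denominator = 1 − 0.5476 = 0.4524
φ_{22} = 0.0174 / 0.4524 = 0.038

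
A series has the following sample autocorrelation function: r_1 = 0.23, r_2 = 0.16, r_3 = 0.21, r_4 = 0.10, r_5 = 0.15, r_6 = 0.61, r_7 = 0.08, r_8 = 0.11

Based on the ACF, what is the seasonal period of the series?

6

The largest autocorrelation is r_6 = 0.61; the remaining lags stay at or below 0.23. The elevated value at lag 1 (0.23), dropping to 0.16 at lag 2, reflects decaying short-term dependence rather than seasonality.
The dominant spike at lag 6 indicates a seasonal period of 6.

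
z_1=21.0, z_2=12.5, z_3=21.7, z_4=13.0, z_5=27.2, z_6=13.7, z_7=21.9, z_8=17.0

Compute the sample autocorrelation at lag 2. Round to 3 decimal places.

0.676

Mean z̄ = (21.0 + 12.5 + 21.7 + 13.0 + 27.2 + 13.7 + 21.9 + 17.0)/8 = 18.5000
Deviations from mean: 2.5000, -6.0000, 3.2000, -5.5000, 8.7000, -4.8000, 3.4000, -1.5000
Numerator Σ_{t=1}^{6}(z_t−z̄)(z_{t+2}−z̄) = 132.0200
Denominator Σ(z_t−z̄)² = 195.2800
r_2 = 132.0200 / 195.2800 = 0.676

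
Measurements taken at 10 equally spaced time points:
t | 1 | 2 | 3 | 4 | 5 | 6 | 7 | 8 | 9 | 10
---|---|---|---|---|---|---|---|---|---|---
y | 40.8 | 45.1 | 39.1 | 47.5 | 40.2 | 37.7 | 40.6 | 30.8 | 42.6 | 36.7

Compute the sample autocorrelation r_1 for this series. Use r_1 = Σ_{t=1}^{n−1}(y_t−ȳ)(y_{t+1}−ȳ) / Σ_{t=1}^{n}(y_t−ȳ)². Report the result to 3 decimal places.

Mean ȳ = (40.8 + 45.1 + 39.1 + 47.5 + 40.2 + 37.7 + 40.6 + 30.8 + 42.6 + 36.7)/10 = 40.1100
Numerator Σ_{t=1}^{9}(y_t−ȳ)(y_{t+1}−ȳ) = -46.0281
Denominator Σ(y_t−ȳ)² = 191.5690
r_1 = -46.0281 / 191.5690 = -0.240

-0.240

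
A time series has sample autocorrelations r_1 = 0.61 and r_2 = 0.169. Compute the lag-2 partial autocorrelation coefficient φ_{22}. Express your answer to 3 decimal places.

φ_{22} = (r_2 − r_1²) / (1 − r_1²)
r_1² = (0.61)² = 0.3721
Numerator = 0.169 − 0.3721 = -0.2031; denominator = 1 − 0.3721 = 0.6279
φ_{22} = -0.2031 / 0.6279 = -0.323

-0.323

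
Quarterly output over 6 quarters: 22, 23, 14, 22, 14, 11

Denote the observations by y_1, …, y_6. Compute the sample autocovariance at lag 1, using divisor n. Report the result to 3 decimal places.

-0.630

Mean ȳ = (22 + 23 + 14 + 22 + 14 + 11)/6 = 17.6667
Deviations: 4.3333, 5.3333, -3.6667, 4.3333, -3.6667, -6.6667
Σ_{t=1}^{5}(y_t−ȳ)(y_{t+1}−ȳ) = -3.7778
γ_1 = -3.7778 / 6 = -0.630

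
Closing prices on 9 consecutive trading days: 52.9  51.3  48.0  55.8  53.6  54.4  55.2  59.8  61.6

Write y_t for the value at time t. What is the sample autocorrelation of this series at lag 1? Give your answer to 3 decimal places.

0.429

Mean ȳ = (52.9 + 51.3 + 48.0 + 55.8 + 53.6 + 54.4 + 55.2 + 59.8 + 61.6)/9 = 54.7333
Numerator Σ_{t=1}^{8}(y_t−ȳ)(y_{t+1}−ȳ) = 58.3989
Denominator Σ(y_t−ȳ)² = 136.0600
r_1 = 58.3989 / 136.0600 = 0.429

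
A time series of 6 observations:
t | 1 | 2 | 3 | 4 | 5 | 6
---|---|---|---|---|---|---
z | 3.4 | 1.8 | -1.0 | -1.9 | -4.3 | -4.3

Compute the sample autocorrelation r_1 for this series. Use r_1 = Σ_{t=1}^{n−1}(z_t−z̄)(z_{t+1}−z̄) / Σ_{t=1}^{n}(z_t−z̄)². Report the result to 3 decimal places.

0.525

Mean z̄ = (3.4 + 1.8 − 1.0 − 1.9 − 4.3 − 4.3)/6 = -1.0500
Numerator Σ_{t=1}^{5}(z_t−z̄)(z_{t+1}−z̄) = 26.1075
Denominator Σ(z_t−z̄)² = 49.7750
r_1 = 26.1075 / 49.7750 = 0.525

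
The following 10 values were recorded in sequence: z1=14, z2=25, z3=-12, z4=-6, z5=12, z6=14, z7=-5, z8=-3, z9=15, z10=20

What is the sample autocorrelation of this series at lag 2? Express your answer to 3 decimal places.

Mean z̄ = (14 + 25 − 12 − 6 + 12 + 14 − 5 − 3 + 15 + 20)/10 = 7.4000
Numerator Σ_{t=1}^{8}(z_t−z̄)(z_{t+2}−z̄) = -892.5200
Denominator Σ(z_t−z̄)² = 1452.4000
r_2 = -892.5200 / 1452.4000 = -0.615

-0.615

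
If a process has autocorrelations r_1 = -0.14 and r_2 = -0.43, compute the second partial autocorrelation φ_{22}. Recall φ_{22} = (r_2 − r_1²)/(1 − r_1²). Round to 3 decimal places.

-0.459

φ_{22} = (r_2 − r_1²) / (1 − r_1²)
r_1² = (-0.14)² = 0.0196
Numerator = -0.43 − 0.0196 = -0.4496; denominator = 1 − 0.0196 = 0.9804
φ_{22} = -0.4496 / 0.9804 = -0.459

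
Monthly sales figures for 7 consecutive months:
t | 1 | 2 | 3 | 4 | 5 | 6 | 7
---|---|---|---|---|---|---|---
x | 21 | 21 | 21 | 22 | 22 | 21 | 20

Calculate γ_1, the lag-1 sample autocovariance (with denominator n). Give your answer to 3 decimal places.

0.099

Mean x̄ = (21 + 21 + 21 + 22 + 22 + 21 + 20)/7 = 21.1429
Deviations: -0.1429, -0.1429, -0.1429, 0.8571, 0.8571, -0.1429, -1.1429
Σ_{t=1}^{6}(x_t−x̄)(x_{t+1}−x̄) = 0.6939
γ_1 = 0.6939 / 7 = 0.099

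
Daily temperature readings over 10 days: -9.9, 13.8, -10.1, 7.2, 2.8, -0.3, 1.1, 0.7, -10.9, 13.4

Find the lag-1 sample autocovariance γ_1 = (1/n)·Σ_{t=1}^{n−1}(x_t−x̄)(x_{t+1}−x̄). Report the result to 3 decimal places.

Mean x̄ = (-9.9 + 13.8 − 10.1 + 7.2 + 2.8 − 0.3 + 1.1 + 0.7 − 10.9 + 13.4)/10 = 0.7800
Σ_{t=1}^{9}(x_t−x̄)(x_{t+1}−x̄) = -486.6124
γ_1 = -486.6124 / 10 = -48.661

-48.661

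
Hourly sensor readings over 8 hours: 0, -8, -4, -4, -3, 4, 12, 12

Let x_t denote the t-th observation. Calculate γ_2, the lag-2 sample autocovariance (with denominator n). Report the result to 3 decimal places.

Mean x̄ = (0 − 8 − 4 − 4 − 3 + 4 + 12 + 12)/8 = 1.1250
Σ_{t=1}^{6}(x_t−x̄)(x_{t+2}−x̄) = 45.3438
γ_2 = 45.3438 / 8 = 5.668

5.668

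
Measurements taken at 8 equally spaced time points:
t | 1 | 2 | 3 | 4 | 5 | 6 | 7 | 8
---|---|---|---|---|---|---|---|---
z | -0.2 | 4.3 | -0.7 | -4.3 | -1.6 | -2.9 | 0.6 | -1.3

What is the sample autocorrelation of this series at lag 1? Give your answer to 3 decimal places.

0.088

Mean z̄ = (-0.2 + 4.3 − 0.7 − 4.3 − 1.6 − 2.9 + 0.6 − 1.3)/8 = -0.7625
Deviations from mean: 0.5625, 5.0625, 0.0625, -3.5375, -0.8375, -2.1375, 1.3625, -0.5375
Numerator Σ_{t=1}^{7}(z_t−z̄)(z_{t+1}−z̄) = 4.0511
Denominator Σ(z_t−z̄)² = 45.8788
r_1 = 4.0511 / 45.8788 = 0.088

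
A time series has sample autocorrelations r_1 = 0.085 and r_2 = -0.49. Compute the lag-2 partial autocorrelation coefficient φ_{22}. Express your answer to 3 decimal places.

φ_{22} = (r_2 − r_1²) / (1 − r_1²)
r_1² = (0.085)² = 0.007225
Numerator = -0.49 − 0.0072 = -0.4972; denominator = 1 − 0.0072 = 0.9928
φ_{22} = -0.4972 / 0.9928 = -0.501

-0.501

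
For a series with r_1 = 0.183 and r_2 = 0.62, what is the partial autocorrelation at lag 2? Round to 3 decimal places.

φ_{22} = (r_2 − r_1²) / (1 − r_1²)
r_1² = (0.183)² = 0.033489
Numerator = 0.62 − 0.0335 = 0.5865; denominator = 1 − 0.0335 = 0.9665
φ_{22} = 0.5865 / 0.9665 = 0.607

0.607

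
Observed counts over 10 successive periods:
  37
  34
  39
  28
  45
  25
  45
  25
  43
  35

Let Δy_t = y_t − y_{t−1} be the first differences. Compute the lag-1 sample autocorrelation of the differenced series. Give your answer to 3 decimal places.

First differences Δy: -3, 5, -11, 17, -20, 20, -20, 18, -8
Mean of differences = -0.2222
Numerator Σ(Δy_t−Δȳ)(Δy_{t+1}−Δȳ) = -1899.0494
Denominator Σ(Δy_t−Δȳ)² = 2031.5556
r_1(Δy) = -1899.0494 / 2031.5556 = -0.935

-0.935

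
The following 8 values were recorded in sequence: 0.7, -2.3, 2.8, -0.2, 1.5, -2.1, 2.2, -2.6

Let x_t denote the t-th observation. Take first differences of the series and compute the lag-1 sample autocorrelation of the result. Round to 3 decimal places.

First differences Δx: -3.0, 5.1, -3.0, 1.7, -3.6, 4.3, -4.8
Mean of differences = -0.4714
Numerator Σ(Δx_t−Δx̄)(Δx_{t+1}−Δx̄) = -76.0408
Denominator Σ(Δx_t−Δx̄)² = 99.8343
r_1(Δx) = -76.0408 / 99.8343 = -0.762

-0.762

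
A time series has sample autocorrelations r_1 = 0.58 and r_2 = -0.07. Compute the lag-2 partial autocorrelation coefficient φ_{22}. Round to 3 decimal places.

φ_{22} = (r_2 − r_1²) / (1 − r_1²)
r_1² = (0.58)² = 0.3364
Numerator = -0.07 − 0.3364 = -0.4064; denominator = 1 − 0.3364 = 0.6636
φ_{22} = -0.4064 / 0.6636 = -0.612

-0.612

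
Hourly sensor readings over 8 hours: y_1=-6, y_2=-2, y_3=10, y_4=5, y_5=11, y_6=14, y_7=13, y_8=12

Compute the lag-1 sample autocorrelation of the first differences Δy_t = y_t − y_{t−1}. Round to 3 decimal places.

-0.383

First differences Δy: 4, 12, -5, 6, 3, -1, -1
Mean of differences = 2.5714
Numerator Σ(Δy_t−Δȳ)(Δy_{t+1}−Δȳ) = -71.1837
Denominator Σ(Δy_t−Δȳ)² = 185.7143
r_1(Δy) = -71.1837 / 185.7143 = -0.383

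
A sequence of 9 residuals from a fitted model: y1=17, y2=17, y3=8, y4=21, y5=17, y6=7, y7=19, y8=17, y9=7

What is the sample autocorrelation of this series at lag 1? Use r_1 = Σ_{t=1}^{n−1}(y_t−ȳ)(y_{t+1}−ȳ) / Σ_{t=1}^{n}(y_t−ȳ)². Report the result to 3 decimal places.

Mean ȳ = (17 + 17 + 8 + 21 + 17 + 7 + 19 + 17 + 7)/9 = 14.4444
Numerator Σ_{t=1}^{8}(y_t−ȳ)(y_{t+1}−ȳ) = -95.7531
Denominator Σ(y_t−ȳ)² = 242.2222
r_1 = -95.7531 / 242.2222 = -0.395

-0.395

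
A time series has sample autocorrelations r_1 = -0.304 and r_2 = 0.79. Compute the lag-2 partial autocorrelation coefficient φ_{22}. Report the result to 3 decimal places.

0.769

φ_{22} = (r_2 − r_1²) / (1 − r_1²)
r_1² = (-0.304)² = 0.092416
Numerator = 0.79 − 0.0924 = 0.6976; denominator = 1 − 0.0924 = 0.9076
φ_{22} = 0.6976 / 0.9076 = 0.769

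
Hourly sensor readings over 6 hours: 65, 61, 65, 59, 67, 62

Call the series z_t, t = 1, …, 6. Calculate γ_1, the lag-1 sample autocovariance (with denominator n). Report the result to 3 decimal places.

-6.005

Mean z̄ = (65 + 61 + 65 + 59 + 67 + 62)/6 = 63.1667
Σ_{t=1}^{5}(z_t−z̄)(z_{t+1}−z̄) = -36.0278
γ_1 = -36.0278 / 6 = -6.005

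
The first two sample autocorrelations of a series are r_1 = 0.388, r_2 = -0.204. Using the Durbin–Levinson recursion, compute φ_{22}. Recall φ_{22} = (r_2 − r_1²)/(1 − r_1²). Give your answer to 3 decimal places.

φ_{22} = (r_2 − r_1²) / (1 − r_1²)
r_1² = (0.388)² = 0.150544
Numerator = -0.204 − 0.1505 = -0.3545; denominator = 1 − 0.1505 = 0.8495
φ_{22} = -0.3545 / 0.8495 = -0.417

-0.417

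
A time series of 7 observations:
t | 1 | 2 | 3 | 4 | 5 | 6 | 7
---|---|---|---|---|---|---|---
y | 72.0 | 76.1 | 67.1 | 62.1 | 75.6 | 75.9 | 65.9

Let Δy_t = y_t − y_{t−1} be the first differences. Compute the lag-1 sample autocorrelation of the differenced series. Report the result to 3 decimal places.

First differences Δy: 4.1, -9.0, -5.0, 13.5, 0.3, -10.0
Mean of differences = -1.0167
Numerator Σ(Δy_t−Δȳ)(Δy_{t+1}−Δȳ) = -59.5869
Denominator Σ(Δy_t−Δȳ)² = 398.9483
r_1(Δy) = -59.5869 / 398.9483 = -0.149

-0.149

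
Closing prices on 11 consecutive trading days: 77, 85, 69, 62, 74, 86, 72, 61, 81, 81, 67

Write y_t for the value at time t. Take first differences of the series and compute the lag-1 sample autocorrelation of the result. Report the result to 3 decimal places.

First differences Δy: 8, -16, -7, 12, 12, -14, -11, 20, 0, -14
Mean of differences = -1.0000
Numerator Σ(Δy_t−Δȳ)(Δy_{t+1}−Δȳ) = -195.0000
Denominator Σ(Δy_t−Δȳ)² = 1560.0000
r_1(Δy) = -195.0000 / 1560.0000 = -0.125

-0.125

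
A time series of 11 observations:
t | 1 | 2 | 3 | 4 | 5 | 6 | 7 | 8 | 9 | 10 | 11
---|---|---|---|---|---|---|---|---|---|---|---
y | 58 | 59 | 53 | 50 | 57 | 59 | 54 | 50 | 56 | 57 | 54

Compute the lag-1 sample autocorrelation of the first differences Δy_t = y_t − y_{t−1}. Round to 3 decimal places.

First differences Δy: 1, -6, -3, 7, 2, -5, -4, 6, 1, -3
Mean of differences = -0.4000
Numerator Σ(Δy_t−Δȳ)(Δy_{t+1}−Δȳ) = -6.9600
Denominator Σ(Δy_t−Δȳ)² = 184.4000
r_1(Δy) = -6.9600 / 184.4000 = -0.038

-0.038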